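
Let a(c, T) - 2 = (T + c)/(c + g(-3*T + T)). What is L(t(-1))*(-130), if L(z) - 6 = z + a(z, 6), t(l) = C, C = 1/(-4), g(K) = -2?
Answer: -12155/18 ≈ -675.28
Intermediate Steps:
a(c, T) = 2 + (T + c)/(-2 + c) (a(c, T) = 2 + (T + c)/(c - 2) = 2 + (T + c)/(-2 + c))
C = -¼ (C = 1*(-¼) = -¼ ≈ -0.25000)
t(l) = -¼
L(z) = 6 + z + (2 + 3*z)/(-2 + z) (L(z) = 6 + (z + (-4 + 6 + 3*z)/(-2 + z)) = 6 + (z + (2 + 3*z)/(-2 + z)) = 6 + z + (2 + 3*z)/(-2 + z))
L(t(-1))*(-130) = ((-10 + (-¼)² + 7*(-¼))/(-2 - ¼))*(-130) = ((-10 + 1/16 - 7/4)/(-9/4))*(-130) = -4/9*(-187/16)*(-130) = (187/36)*(-130) = -12155/18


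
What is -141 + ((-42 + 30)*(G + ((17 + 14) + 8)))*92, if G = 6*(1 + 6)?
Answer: -89565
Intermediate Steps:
G = 42 (G = 6*7 = 42)
-141 + ((-42 + 30)*(G + ((17 + 14) + 8)))*92 = -141 + ((-42 + 30)*(42 + ((17 + 14) + 8)))*92 = -141 - 12*(42 + (31 + 8))*92 = -141 - 12*(42 + 39)*92 = -141 - 12*81*92 = -141 - 972*92 = -141 - 89424 = -89565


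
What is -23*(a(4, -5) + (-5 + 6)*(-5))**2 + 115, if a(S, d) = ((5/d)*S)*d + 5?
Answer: -9085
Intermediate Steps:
a(S, d) = 5 + 5*S (a(S, d) = (5*S/d)*d + 5 = 5*S + 5 = 5 + 5*S)
-23*(a(4, -5) + (-5 + 6)*(-5))**2 + 115 = -23*((5 + 5*4) + (-5 + 6)*(-5))**2 + 115 = -23*((5 + 20) + 1*(-5))**2 + 115 = -23*(25 - 5)**2 + 115 = -23*20**2 + 115 = -23*400 + 115 = -9200 + 115 = -9085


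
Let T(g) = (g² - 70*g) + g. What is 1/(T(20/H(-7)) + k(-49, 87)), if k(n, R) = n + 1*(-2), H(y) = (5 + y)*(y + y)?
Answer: -49/4889 ≈ -0.010022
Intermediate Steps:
H(y) = 2*y*(5 + y) (H(y) = (5 + y)*(2*y) = 2*y*(5 + y))
k(n, R) = -2 + n (k(n, R) = n - 2 = -2 + n)
T(g) = g² - 69*g
1/(T(20/H(-7)) + k(-49, 87)) = 1/((20/((2*(-7)*(5 - 7))))*(-69 + 20/((2*(-7)*(5 - 7)))) + (-2 - 49)) = 1/((20/((2*(-7)*(-2))))*(-69 + 20/((2*(-7)*(-2)))) - 51) = 1/((20/28)*(-69 + 20/28) - 51) = 1/((20*(1/28))*(-69 + 20*(1/28)) - 51) = 1/(5*(-69 + 5/7)/7 - 51) = 1/((5/7)*(-478/7) - 51) = 1/(-2390/49 - 51) = 1/(-4889/49) = -49/4889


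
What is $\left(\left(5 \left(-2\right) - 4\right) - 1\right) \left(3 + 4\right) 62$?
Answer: $-6510$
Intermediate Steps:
$\left(\left(5 \left(-2\right) - 4\right) - 1\right) \left(3 + 4\right) 62 = \left(\left(-10 - 4\right) - 1\right) 7 \cdot 62 = \left(-14 - 1\right) 7 \cdot 62 = \left(-15\right) 7 \cdot 62 = \left(-105\right) 62 = -6510$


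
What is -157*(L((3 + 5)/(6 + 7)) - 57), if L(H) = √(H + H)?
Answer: 8949 - 628*√13/13 ≈ 8774.8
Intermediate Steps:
L(H) = √2*√H (L(H) = √(2*H) = √2*√H)
-157*(L((3 + 5)/(6 + 7)) - 57) = -157*(√2*√((3 + 5)/(6 + 7)) - 57) = -157*(√2*√(8/13) - 57) = -157*(√2*(2*√26/13) - 57) = -157*(4*√13/13 - 57) = -157*(-57 + 4*√13/13) = 8949 - 628*√13/13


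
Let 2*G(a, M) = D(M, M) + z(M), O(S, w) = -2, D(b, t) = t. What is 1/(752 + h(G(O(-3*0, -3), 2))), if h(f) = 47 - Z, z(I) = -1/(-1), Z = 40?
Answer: 1/759 ≈ 0.0013175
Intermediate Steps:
z(I) = 1 (z(I) = -1*(-1) = 1)
G(a, M) = ½ + M/2 (G(a, M) = (M + 1)/2 = (1 + M)/2 = ½ + M/2)
h(f) = 7 (h(f) = 47 - 1*40 = 47 - 40 = 7)
1/(752 + h(G(O(-3*0, -3), 2))) = 1/(752 + 7) = 1/759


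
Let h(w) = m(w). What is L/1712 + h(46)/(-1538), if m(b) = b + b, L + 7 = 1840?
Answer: 1330825/1316528 ≈ 1.0109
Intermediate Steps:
L = 1833 (L = -7 + 1840 = 1833)
m(b) = 2*b
h(w) = 2*w
L/1712 + h(46)/(-1538) = 1833/1712 + (2*46)/(-1538) = 1833*(1/1712) + 92*(-1/1538) = 1833/1712 - 46/769 = 1330825/1316528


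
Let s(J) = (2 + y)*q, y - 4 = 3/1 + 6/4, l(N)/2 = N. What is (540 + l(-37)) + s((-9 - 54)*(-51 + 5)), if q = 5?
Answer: 1037/2 ≈ 518.50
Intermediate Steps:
l(N) = 2*N
y = 17/2 (y = 4 + (3/1 + 6/4) = 4 + (3*1 + 6*(¼)) = 4 + (3 + 3/2) = 4 + 9/2 = 17/2 ≈ 8.5000)
s(J) = 105/2 (s(J) = (2 + 17/2)*5 = (21/2)*5 = 105/2)
(540 + l(-37)) + s((-9 - 54)*(-51 + 5)) = (540 + 2*(-37)) + 105/2 = (540 - 74) + 105/2 = 466 + 105/2 = 1037/2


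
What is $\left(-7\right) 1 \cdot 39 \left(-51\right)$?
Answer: $13923$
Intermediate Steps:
$\left(-7\right) 1 \cdot 39 \left(-51\right) = \left(-7\right) 39 \left(-51\right) = \left(-273\right) \left(-51\right) = 13923$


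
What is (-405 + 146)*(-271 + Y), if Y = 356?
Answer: -22015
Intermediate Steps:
(-405 + 146)*(-271 + Y) = (-405 + 146)*(-271 + 356) = -259*85 = -22015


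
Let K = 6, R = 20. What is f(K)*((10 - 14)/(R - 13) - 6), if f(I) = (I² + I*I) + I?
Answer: -3588/7 ≈ -512.57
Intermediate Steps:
f(I) = I + 2*I² (f(I) = (I² + I²) + I = 2*I² + I = I + 2*I²)
f(K)*((10 - 14)/(R - 13) - 6) = (6*(1 + 2*6))*((10 - 14)/(20 - 13) - 6) = (6*(1 + 12))*(-4/7 - 6) = (6*13)*(-4*⅐ - 6) = 78*(-4/7 - 6) = 78*(-46/7) = -3588/7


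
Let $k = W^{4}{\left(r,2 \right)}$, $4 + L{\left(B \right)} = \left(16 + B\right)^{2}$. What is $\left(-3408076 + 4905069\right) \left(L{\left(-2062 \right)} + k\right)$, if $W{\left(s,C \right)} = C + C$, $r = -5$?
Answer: $6266963591424$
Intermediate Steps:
$L{\left(B \right)} = -4 + \left(16 + B\right)^{2}$
$W{\left(s,C \right)} = 2 C$
$k = 256$ ($k = \left(2 \cdot 2\right)^{4} = 4^{4} = 256$)
$\left(-3408076 + 4905069\right) \left(L{\left(-2062 \right)} + k\right) = \left(-3408076 + 4905069\right) \left(\left(-4 + \left(16 - 2062\right)^{2}\right) + 256\right) = 1496993 \left(\left(-4 + \left(-2046\right)^{2}\right) + 256\right) = 1496993 \left(\left(-4 + 4186116\right) + 256\right) = 1496993 \left(4186112 + 256\right) = 1496993 \cdot 4186368 = 6266963591424$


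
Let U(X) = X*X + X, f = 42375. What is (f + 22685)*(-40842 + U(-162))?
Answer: -960285600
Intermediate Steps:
U(X) = X + X**2 (U(X) = X**2 + X = X + X**2)
(f + 22685)*(-40842 + U(-162)) = (42375 + 22685)*(-40842 - 162*(1 - 162)) = 65060*(-40842 - 162*(-161)) = 65060*(-40842 + 26082) = 65060*(-14760) = -960285600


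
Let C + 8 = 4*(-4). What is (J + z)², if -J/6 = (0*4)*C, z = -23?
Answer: 529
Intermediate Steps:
C = -24 (C = -8 + 4*(-4) = -8 - 16 = -24)
J = 0 (J = -6*0*4*(-24) = -0*(-24) = -6*0 = 0)
(J + z)² = (0 - 23)² = (-23)² = 529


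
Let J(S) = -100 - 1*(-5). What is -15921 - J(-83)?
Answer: -15826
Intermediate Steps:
J(S) = -95 (J(S) = -100 + 5 = -95)
-15921 - J(-83) = -15921 - 1*(-95) = -15921 + 95 = -15826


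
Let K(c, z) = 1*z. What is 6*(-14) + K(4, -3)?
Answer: -87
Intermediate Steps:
K(c, z) = z
6*(-14) + K(4, -3) = 6*(-14) - 3 = -84 - 3 = -87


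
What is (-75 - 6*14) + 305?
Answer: 146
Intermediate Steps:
(-75 - 6*14) + 305 = (-75 - 84) + 305 = -159 + 305 = 146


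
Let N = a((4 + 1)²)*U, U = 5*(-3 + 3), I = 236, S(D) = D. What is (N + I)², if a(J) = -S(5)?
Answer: 55696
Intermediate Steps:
a(J) = -5 (a(J) = -1*5 = -5)
U = 0 (U = 5*0 = 0)
N = 0 (N = -5*0 = 0)
(N + I)² = (0 + 236)² = 236² = 55696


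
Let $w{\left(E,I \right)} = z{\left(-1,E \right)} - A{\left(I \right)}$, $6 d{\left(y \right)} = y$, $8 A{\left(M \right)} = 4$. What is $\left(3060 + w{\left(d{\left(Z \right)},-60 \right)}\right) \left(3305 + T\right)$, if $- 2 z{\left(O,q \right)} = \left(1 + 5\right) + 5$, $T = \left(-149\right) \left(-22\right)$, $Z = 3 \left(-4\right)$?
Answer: $20104482$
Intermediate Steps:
$A{\left(M \right)} = \frac{1}{2}$ ($A{\left(M \right)} = \frac{1}{8} \cdot 4 = \frac{1}{2}$)
$Z = -12$
$d{\left(y \right)} = \frac{y}{6}$
$T = 3278$
$z{\left(O,q \right)} = - \frac{11}{2}$ ($z{\left(O,q \right)} = - \frac{\left(1 + 5\right) + 5}{2} = - \frac{6 + 5}{2} = \left(- \frac{1}{2}\right) 11 = - \frac{11}{2}$)
$w{\left(E,I \right)} = -6$ ($w{\left(E,I \right)} = - \frac{11}{2} - \frac{1}{2} = -6$)
$\left(3060 + w{\left(d{\left(Z \right)},-60 \right)}\right) \left(3305 + T\right) = \left(3060 - 6\right) \left(3305 + 3278\right) = 3054 \cdot 6583 = 20104482$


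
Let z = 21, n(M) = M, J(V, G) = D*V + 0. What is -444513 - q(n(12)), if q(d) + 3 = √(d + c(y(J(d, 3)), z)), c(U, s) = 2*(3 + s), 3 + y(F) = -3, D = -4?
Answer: -444510 - 2*√15 ≈ -4.4452e+5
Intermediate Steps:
J(V, G) = -4*V (J(V, G) = -4*V + 0 = -4*V)
y(F) = -6 (y(F) = -3 - 3 = -6)
c(U, s) = 6 + 2*s
q(d) = -3 + √(48 + d) (q(d) = -3 + √(d + (6 + 2*21)) = -3 + √(d + (6 + 42)) = -3 + √(d + 48) = -3 + √(48 + d))
-444513 - q(n(12)) = -444513 - (-3 + √(48 + 12)) = -444513 - (-3 + √60) = -444513 - (-3 + 2*√15) = -444513 + (3 - 2*√15) = -444510 - 2*√15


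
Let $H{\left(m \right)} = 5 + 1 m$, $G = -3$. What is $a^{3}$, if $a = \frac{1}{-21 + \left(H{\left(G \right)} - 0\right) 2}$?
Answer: $- \frac{1}{4913} \approx -0.00020354$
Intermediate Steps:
$H{\left(m \right)} = 5 + m$
$a = - \frac{1}{17}$ ($a = \frac{1}{-21 + \left(\left(5 - 3\right) - 0\right) 2} = \frac{1}{-21 + \left(2 + 0\right) 2} = \frac{1}{-21 + 2 \cdot 2} = \frac{1}{-21 + 4} = \frac{1}{-17} = - \frac{1}{17} \approx -0.058824$)
$a^{3} = \left(- \frac{1}{17}\right)^{3} = - \frac{1}{4913}$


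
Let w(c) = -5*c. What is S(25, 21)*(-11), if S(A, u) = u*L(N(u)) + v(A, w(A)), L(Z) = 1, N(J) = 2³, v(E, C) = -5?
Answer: -176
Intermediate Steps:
N(J) = 8
S(A, u) = -5 + u (S(A, u) = u*1 - 5 = u - 5 = -5 + u)
S(25, 21)*(-11) = (-5 + 21)*(-11) = 16*(-11) = -176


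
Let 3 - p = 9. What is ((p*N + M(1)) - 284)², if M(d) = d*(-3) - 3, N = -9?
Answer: 55696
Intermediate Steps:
p = -6 (p = 3 - 1*9 = 3 - 9 = -6)
M(d) = -3 - 3*d (M(d) = -3*d - 3 = -3 - 3*d)
((p*N + M(1)) - 284)² = ((-6*(-9) + (-3 - 3*1)) - 284)² = ((54 + (-3 - 3)) - 284)² = ((54 - 6) - 284)² = (48 - 284)² = (-236)² = 55696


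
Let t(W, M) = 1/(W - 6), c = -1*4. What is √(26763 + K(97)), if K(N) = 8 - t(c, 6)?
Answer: √2677110/10 ≈ 163.62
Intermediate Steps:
c = -4
t(W, M) = 1/(-6 + W)
K(N) = 81/10 (K(N) = 8 - 1/(-6 - 4) = 8 - 1/(-10) = 8 - 1*(-⅒) = 8 + ⅒ = 81/10)
√(26763 + K(97)) = √(26763 + 81/10) = √(267711/10) = √2677110/10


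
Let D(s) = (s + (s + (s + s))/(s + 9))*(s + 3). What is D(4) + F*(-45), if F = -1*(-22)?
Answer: -12422/13 ≈ -955.54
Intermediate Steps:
F = 22
D(s) = (3 + s)*(s + 3*s/(9 + s)) (D(s) = (s + (s + 2*s)/(9 + s))*(3 + s) = (s + (3*s)/(9 + s))*(3 + s) = (s + 3*s/(9 + s))*(3 + s) = (3 + s)*(s + 3*s/(9 + s)))
D(4) + F*(-45) = 4*(36 + 4² + 15*4)/(9 + 4) + 22*(-45) = 4*(36 + 16 + 60)/13 - 990 = 4*(1/13)*112 - 990 = 448/13 - 990 = -12422/13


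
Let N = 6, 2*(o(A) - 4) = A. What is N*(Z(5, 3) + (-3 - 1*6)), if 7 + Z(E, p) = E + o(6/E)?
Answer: -192/5 ≈ -38.400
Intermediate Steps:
o(A) = 4 + A/2
Z(E, p) = -3 + E + 3/E (Z(E, p) = -7 + (E + (4 + (6/E)/2)) = -7 + (E + (4 + 3/E)) = -7 + (4 + E + 3/E) = -3 + E + 3/E)
N*(Z(5, 3) + (-3 - 1*6)) = 6*((-3 + 5 + 3/5) + (-3 - 1*6)) = 6*((-3 + 5 + 3*(1/5)) + (-3 - 6)) = 6*((-3 + 5 + 3/5) - 9) = 6*(13/5 - 9) = 6*(-32/5) = -192/5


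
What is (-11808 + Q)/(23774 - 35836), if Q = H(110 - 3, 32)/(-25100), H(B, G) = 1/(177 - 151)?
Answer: 7705900801/7871661200 ≈ 0.97894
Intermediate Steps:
H(B, G) = 1/26
Q = -1/652600 (Q = (1/26)/(-25100) = (1/26)*(-1/25100) = -1/652600 ≈ -1.5323e-6)
(-11808 + Q)/(23774 - 35836) = (-11808 - 1/652600)/(23774 - 35836) = -7705900801/652600/(-12062) = -7705900801/652600*(-1/12062) = 7705900801/7871661200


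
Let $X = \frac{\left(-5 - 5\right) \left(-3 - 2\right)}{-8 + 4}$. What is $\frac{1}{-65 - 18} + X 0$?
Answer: $- \frac{1}{83} \approx -0.012048$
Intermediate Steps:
$X = - \frac{25}{2}$ ($X = \frac{\left(-10\right) \left(-5\right)}{-4} = 50 \left(- \frac{1}{4}\right) = - \frac{25}{2} \approx -12.5$)
$\frac{1}{-65 - 18} + X 0 = \frac{1}{-65 - 18} - 0 = \frac{1}{-83} + 0 = - \frac{1}{83} + 0 = - \frac{1}{83}$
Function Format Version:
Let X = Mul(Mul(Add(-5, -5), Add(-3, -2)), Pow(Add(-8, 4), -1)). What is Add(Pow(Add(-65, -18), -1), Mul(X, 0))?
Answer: Rational(-1, 83) ≈ -0.012048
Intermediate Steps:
X = Rational(-25, 2) (X = Mul(Mul(-10, -5), Pow(-4, -1)) = Mul(50, Rational(-1, 4)) = Rational(-25, 2) ≈ -12.500)
Add(Pow(Add(-65, -18), -1), Mul(X, 0)) = Add(Pow(Add(-65, -18), -1), Mul(Rational(-25, 2), 0)) = Add(Pow(-83, -1), 0) = Add(Rational(-1, 83), 0) = Rational(-1, 83)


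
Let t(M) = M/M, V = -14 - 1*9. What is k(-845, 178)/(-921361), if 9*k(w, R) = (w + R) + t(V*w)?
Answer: 74/921361 ≈ 8.0316e-5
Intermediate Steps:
V = -23 (V = -14 - 9 = -23)
t(M) = 1
k(w, R) = 1/9 + R/9 + w/9 (k(w, R) = ((w + R) + 1)/9 = ((R + w) + 1)/9 = (1 + R + w)/9 = 1/9 + R/9 + w/9)
k(-845, 178)/(-921361) = (1/9 + (1/9)*178 + (1/9)*(-845))/(-921361) = (1/9 + 178/9 - 845/9)*(-1/921361) = -74*(-1/921361) = 74/921361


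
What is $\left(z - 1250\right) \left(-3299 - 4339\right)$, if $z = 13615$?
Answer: $-94443870$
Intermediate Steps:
$\left(z - 1250\right) \left(-3299 - 4339\right) = \left(13615 - 1250\right) \left(-3299 - 4339\right) = \left(13615 - 1250\right) \left(-7638\right) = 12365 \left(-7638\right) = -94443870$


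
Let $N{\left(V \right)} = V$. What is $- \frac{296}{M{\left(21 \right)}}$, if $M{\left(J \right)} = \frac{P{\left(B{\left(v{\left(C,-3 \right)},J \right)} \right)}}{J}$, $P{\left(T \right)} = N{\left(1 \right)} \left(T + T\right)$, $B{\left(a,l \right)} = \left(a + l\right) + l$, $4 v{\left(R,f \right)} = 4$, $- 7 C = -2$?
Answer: $- \frac{3108}{43} \approx -72.279$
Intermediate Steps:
$C = \frac{2}{7}$ ($C = \left(- \frac{1}{7}\right) \left(-2\right) = \frac{2}{7} \approx 0.28571$)
$v{\left(R,f \right)} = 1$ ($v{\left(R,f \right)} = \frac{1}{4} \cdot 4 = 1$)
$B{\left(a,l \right)} = a + 2 l$
$P{\left(T \right)} = 2 T$ ($P{\left(T \right)} = 1 \left(T + T\right) = 1 \cdot 2 T = 2 T$)
$M{\left(J \right)} = \frac{2 + 4 J}{J}$ ($M{\left(J \right)} = \frac{2 \left(1 + 2 J\right)}{J} = \frac{2 + 4 J}{J}$)
$- \frac{296}{M{\left(21 \right)}} = - \frac{296}{4 + \frac{2}{21}} = - \frac{296}{\frac{86}{21}} = \left(-296\right) \frac{21}{86} = - \frac{3108}{43}$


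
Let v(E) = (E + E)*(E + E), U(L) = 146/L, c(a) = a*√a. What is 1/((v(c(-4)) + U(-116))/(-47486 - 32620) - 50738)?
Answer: -4646148/235736242303 ≈ -1.9709e-5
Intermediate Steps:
c(a) = a^(3/2)
v(E) = 4*E² (v(E) = (2*E)*(2*E) = 4*E²)
1/((v(c(-4)) + U(-116))/(-47486 - 32620) - 50738) = 1/((4*((-4)^(3/2))² + 146/(-116))/(-47486 - 32620) - 50738) = 1/((4*(-8*I)² + 146*(-1/116))/(-80106) - 50738) = 1/((4*(-64) - 73/58)*(-1/80106) - 50738) = 1/((-256 - 73/58)*(-1/80106) - 50738) = 1/(-14921/58*(-1/80106) - 50738) = 1/(14921/4646148 - 50738) = 1/(-235736242303/4646148) = -4646148/235736242303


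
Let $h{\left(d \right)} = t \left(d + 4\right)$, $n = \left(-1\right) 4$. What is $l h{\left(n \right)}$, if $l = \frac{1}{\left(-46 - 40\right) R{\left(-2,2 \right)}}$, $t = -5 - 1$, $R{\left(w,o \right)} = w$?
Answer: $0$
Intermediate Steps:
$n = -4$
$t = -6$ ($t = -5 - 1 = -6$)
$h{\left(d \right)} = -24 - 6 d$ ($h{\left(d \right)} = - 6 \left(d + 4\right) = - 6 \left(4 + d\right) = -24 - 6 d$)
$l = \frac{1}{172}$ ($l = \frac{1}{\left(-46 - 40\right) \left(-2\right)} = \frac{1}{\left(-86\right) \left(-2\right)} = \frac{1}{172} \approx 0.005814$)
$l h{\left(n \right)} = \frac{-24 - -24}{172} = \frac{-24 + 24}{172} = \frac{1}{172} \cdot 0 = 0$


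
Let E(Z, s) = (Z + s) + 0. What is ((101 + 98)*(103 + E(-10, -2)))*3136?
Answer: 56789824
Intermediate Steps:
E(Z, s) = Z + s
((101 + 98)*(103 + E(-10, -2)))*3136 = ((101 + 98)*(103 + (-10 - 2)))*3136 = (199*(103 - 12))*3136 = (199*91)*3136 = 18109*3136 = 56789824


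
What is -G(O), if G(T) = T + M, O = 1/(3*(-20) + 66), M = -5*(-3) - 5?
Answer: -61/6 ≈ -10.167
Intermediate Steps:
M = 10 (M = 15 - 5 = 10)
O = ⅙ (O = 1/(-60 + 66) = 1/6 = ⅙ ≈ 0.16667)
G(T) = 10 + T (G(T) = T + 10 = 10 + T)
-G(O) = -(10 + ⅙) = -1*61/6 = -61/6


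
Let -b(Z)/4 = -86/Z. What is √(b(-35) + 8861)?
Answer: √10842685/35 ≈ 94.081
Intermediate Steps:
b(Z) = 344/Z (b(Z) = -(-344)/Z = 344/Z)
√(b(-35) + 8861) = √(344/(-35) + 8861) = √(344*(-1/35) + 8861) = √(-344/35 + 8861) = √(309791/35) = √10842685/35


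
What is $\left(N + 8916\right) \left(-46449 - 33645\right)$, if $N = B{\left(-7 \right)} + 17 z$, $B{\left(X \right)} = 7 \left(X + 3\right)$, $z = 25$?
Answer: $-745915422$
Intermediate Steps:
$B{\left(X \right)} = 21 + 7 X$ ($B{\left(X \right)} = 7 \left(3 + X\right) = 21 + 7 X$)
$N = 397$ ($N = \left(21 + 7 \left(-7\right)\right) + 17 \cdot 25 = \left(21 - 49\right) + 425 = -28 + 425 = 397$)
$\left(N + 8916\right) \left(-46449 - 33645\right) = \left(397 + 8916\right) \left(-46449 - 33645\right) = 9313 \left(-80094\right) = -745915422$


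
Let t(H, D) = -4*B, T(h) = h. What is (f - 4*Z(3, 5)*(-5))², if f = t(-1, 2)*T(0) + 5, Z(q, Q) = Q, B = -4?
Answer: 11025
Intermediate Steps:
t(H, D) = 16 (t(H, D) = -4*(-4) = 16)
f = 5 (f = 16*0 + 5 = 0 + 5 = 5)
(f - 4*Z(3, 5)*(-5))² = (5 - 4*5*(-5))² = (5 - 20*(-5))² = (5 - 1*(-100))² = (5 + 100)² = 105² = 11025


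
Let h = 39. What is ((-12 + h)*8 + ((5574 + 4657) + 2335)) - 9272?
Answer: 3510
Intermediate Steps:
((-12 + h)*8 + ((5574 + 4657) + 2335)) - 9272 = ((-12 + 39)*8 + ((5574 + 4657) + 2335)) - 9272 = (27*8 + (10231 + 2335)) - 9272 = (216 + 12566) - 9272 = 12782 - 9272 = 3510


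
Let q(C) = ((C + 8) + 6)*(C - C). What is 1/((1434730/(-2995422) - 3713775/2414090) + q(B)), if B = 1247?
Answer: -723121829598/1458789068375 ≈ -0.49570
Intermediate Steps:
q(C) = 0 (q(C) = ((8 + C) + 6)*0 = (14 + C)*0 = 0)
1/((1434730/(-2995422) - 3713775/2414090) + q(B)) = 1/((1434730/(-2995422) - 3713775/2414090) + 0) = 1/((1434730*(-1/2995422) - 3713775*1/2414090) + 0) = 1/((-717365/1497711 - 742755/482818) + 0) = 1/(-1458789068375/723121829598 + 0) = 1/(-1458789068375/723121829598) = -723121829598/1458789068375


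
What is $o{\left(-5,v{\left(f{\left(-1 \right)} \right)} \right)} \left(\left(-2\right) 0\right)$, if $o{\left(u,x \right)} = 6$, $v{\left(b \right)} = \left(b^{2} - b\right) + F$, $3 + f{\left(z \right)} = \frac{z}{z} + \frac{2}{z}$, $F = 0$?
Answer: $0$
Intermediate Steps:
$f{\left(z \right)} = -2 + \frac{2}{z}$ ($f{\left(z \right)} = -3 + \left(\frac{z}{z} + \frac{2}{z}\right) = -3 + \left(1 + \frac{2}{z}\right) = -2 + \frac{2}{z}$)
$v{\left(b \right)} = b^{2} - b$ ($v{\left(b \right)} = \left(b^{2} - b\right) + 0 = b^{2} - b$)
$o{\left(-5,v{\left(f{\left(-1 \right)} \right)} \right)} \left(\left(-2\right) 0\right) = 6 \left(\left(-2\right) 0\right) = 6 \cdot 0 = 0$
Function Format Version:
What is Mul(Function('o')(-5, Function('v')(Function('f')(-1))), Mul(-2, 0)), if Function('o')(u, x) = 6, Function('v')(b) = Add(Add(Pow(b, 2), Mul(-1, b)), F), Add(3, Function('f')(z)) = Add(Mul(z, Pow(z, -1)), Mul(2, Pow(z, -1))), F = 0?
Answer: 0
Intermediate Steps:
Function('f')(z) = Add(-2, Mul(2, Pow(z, -1))) (Function('f')(z) = Add(-3, Add(Mul(z, Pow(z, -1)), Mul(2, Pow(z, -1)))) = Add(-3, Add(1, Mul(2, Pow(z, -1)))) = Add(-2, Mul(2, Pow(z, -1))))
Function('v')(b) = Add(Pow(b, 2), Mul(-1, b)) (Function('v')(b) = Add(Add(Pow(b, 2), Mul(-1, b)), 0) = Add(Pow(b, 2), Mul(-1, b)))
Mul(Function('o')(-5, Function('v')(Function('f')(-1))), Mul(-2, 0)) = Mul(6, Mul(-2, 0)) = Mul(6, 0) = 0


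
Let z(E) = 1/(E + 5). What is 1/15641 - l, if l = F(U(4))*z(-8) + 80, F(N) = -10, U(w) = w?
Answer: -3910247/46923 ≈ -83.333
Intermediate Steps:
z(E) = 1/(5 + E)
l = 250/3 (l = -10/(5 - 8) + 80 = -10/(-3) + 80 = -10*(-1/3) + 80 = 10/3 + 80 = 250/3 ≈ 83.333)
1/15641 - l = 1/15641 - 1*250/3 = 1/15641 - 250/3 = -3910247/46923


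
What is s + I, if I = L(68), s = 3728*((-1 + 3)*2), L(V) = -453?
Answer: 14459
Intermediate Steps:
s = 14912 (s = 3728*(2*2) = 3728*4 = 14912)
I = -453
s + I = 14912 - 453 = 14459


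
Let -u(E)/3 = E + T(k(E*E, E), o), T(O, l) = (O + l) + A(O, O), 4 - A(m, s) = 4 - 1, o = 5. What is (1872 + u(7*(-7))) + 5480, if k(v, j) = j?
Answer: 7628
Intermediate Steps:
A(m, s) = 1 (A(m, s) = 4 - (4 - 1) = 4 - 1*3 = 4 - 3 = 1)
T(O, l) = 1 + O + l (T(O, l) = (O + l) + 1 = 1 + O + l)
u(E) = -18 - 6*E (u(E) = -3*(E + (1 + E + 5)) = -3*(E + (6 + E)) = -3*(6 + 2*E) = -18 - 6*E)
(1872 + u(7*(-7))) + 5480 = (1872 + (-18 - 42*(-7))) + 5480 = (1872 + (-18 - 6*(-49))) + 5480 = (1872 + (-18 + 294)) + 5480 = (1872 + 276) + 5480 = 2148 + 5480 = 7628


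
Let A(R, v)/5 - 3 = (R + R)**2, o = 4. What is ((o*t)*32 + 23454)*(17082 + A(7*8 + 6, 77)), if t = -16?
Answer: 2011671662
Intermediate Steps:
A(R, v) = 15 + 20*R**2 (A(R, v) = 15 + 5*(R + R)**2 = 15 + 5*(2*R)**2 = 15 + 5*(4*R**2) = 15 + 20*R**2)
((o*t)*32 + 23454)*(17082 + A(7*8 + 6, 77)) = ((4*(-16))*32 + 23454)*(17082 + (15 + 20*(7*8 + 6)**2)) = (-64*32 + 23454)*(17082 + (15 + 20*(56 + 6)**2)) = (-2048 + 23454)*(17082 + (15 + 20*62**2)) = 21406*(17082 + (15 + 20*3844)) = 21406*(17082 + (15 + 76880)) = 21406*(17082 + 76895) = 21406*93977 = 2011671662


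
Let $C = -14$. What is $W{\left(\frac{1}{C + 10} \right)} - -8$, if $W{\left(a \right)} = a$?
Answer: $\frac{31}{4} \approx 7.75$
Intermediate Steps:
$W{\left(\frac{1}{C + 10} \right)} - -8 = \frac{1}{-14 + 10} - -8 = \frac{1}{-4} + 8 = - \frac{1}{4} + 8 = \frac{31}{4}$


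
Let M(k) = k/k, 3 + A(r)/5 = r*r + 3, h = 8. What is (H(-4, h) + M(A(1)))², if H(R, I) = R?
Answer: 9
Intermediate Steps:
A(r) = 5*r² (A(r) = -15 + 5*(r*r + 3) = -15 + 5*(r² + 3) = -15 + 5*(3 + r²) = -15 + (15 + 5*r²) = 5*r²)
M(k) = 1
(H(-4, h) + M(A(1)))² = (-4 + 1)² = (-3)² = 9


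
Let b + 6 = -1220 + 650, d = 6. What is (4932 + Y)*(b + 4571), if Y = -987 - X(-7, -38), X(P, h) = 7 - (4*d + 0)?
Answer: 15828190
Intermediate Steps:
b = -576 (b = -6 + (-1220 + 650) = -6 - 570 = -576)
X(P, h) = -17 (X(P, h) = 7 - (4*6 + 0) = 7 - (24 + 0) = 7 - 1*24 = 7 - 24 = -17)
Y = -970 (Y = -987 - 1*(-17) = -987 + 17 = -970)
(4932 + Y)*(b + 4571) = (4932 - 970)*(-576 + 4571) = 3962*3995 = 15828190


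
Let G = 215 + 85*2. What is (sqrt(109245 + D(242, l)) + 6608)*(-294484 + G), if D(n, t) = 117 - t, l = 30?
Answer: -1943406192 - 1764594*sqrt(3037) ≈ -2.0407e+9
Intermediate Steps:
G = 385 (G = 215 + 170 = 385)
(sqrt(109245 + D(242, l)) + 6608)*(-294484 + G) = (sqrt(109245 + (117 - 1*30)) + 6608)*(-294484 + 385) = (sqrt(109245 + (117 - 30)) + 6608)*(-294099) = (sqrt(109245 + 87) + 6608)*(-294099) = (sqrt(109332) + 6608)*(-294099) = (6*sqrt(3037) + 6608)*(-294099) = (6608 + 6*sqrt(3037))*(-294099) = -1943406192 - 1764594*sqrt(3037)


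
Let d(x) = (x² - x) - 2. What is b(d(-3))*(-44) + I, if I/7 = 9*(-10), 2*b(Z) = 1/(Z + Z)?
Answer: -6311/10 ≈ -631.10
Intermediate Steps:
d(x) = -2 + x² - x
b(Z) = 1/(4*Z) (b(Z) = 1/(2*(Z + Z)) = 1/(2*((2*Z))) = (1/(2*Z))/2 = 1/(4*Z))
I = -630 (I = 7*(9*(-10)) = 7*(-90) = -630)
b(d(-3))*(-44) + I = (1/(4*(-2 + (-3)² - 1*(-3))))*(-44) - 630 = (1/(4*(-2 + 9 + 3)))*(-44) - 630 = ((¼)/10)*(-44) - 630 = ((¼)*(⅒))*(-44) - 630 = (1/40)*(-44) - 630 = -11/10 - 630 = -6311/10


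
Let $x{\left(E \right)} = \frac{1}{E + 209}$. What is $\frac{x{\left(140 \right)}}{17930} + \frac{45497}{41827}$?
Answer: $\frac{284700704117}{261735380390} \approx 1.0877$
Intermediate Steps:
$x{\left(E \right)} = \frac{1}{209 + E}$
$\frac{x{\left(140 \right)}}{17930} + \frac{45497}{41827} = \frac{1}{\left(209 + 140\right) 17930} + \frac{45497}{41827} = \frac{1}{349} \cdot \frac{1}{17930} + 45497 \cdot \frac{1}{41827} = \frac{1}{349} \cdot \frac{1}{17930} + \frac{45497}{41827} = \frac{1}{6257570} + \frac{45497}{41827} = \frac{284700704117}{261735380390}$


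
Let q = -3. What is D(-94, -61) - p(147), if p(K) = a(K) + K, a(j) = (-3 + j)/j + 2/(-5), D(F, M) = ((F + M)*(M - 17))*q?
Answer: -8922307/245 ≈ -36418.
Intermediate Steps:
D(F, M) = -3*(-17 + M)*(F + M) (D(F, M) = ((F + M)*(M - 17))*(-3) = ((F + M)*(-17 + M))*(-3) = ((-17 + M)*(F + M))*(-3) = -3*(-17 + M)*(F + M))
a(j) = -⅖ + (-3 + j)/j (a(j) = (-3 + j)/j + 2*(-⅕) = (-3 + j)/j - ⅖ = -⅖ + (-3 + j)/j)
p(K) = ⅗ + K - 3/K (p(K) = (⅗ - 3/K) + K = ⅗ + K - 3/K)
D(-94, -61) - p(147) = (-3*(-61)² + 51*(-94) + 51*(-61) - 3*(-94)*(-61)) - (⅗ + 147 - 3/147) = (-3*3721 - 4794 - 3111 - 17202) - (⅗ + 147 - 3*1/147) = (-11163 - 4794 - 3111 - 17202) - (⅗ + 147 - 1/49) = -36270 - 1*36157/245 = -36270 - 36157/245 = -8922307/245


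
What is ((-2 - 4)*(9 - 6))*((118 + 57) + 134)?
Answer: -5562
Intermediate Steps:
((-2 - 4)*(9 - 6))*((118 + 57) + 134) = (-6*3)*(175 + 134) = -18*309 = -5562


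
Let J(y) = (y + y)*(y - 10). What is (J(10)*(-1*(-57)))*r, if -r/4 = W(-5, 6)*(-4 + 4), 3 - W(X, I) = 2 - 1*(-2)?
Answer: 0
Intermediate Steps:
W(X, I) = -1 (W(X, I) = 3 - (2 - 1*(-2)) = 3 - (2 + 2) = 3 - 1*4 = 3 - 4 = -1)
J(y) = 2*y*(-10 + y) (J(y) = (2*y)*(-10 + y) = 2*y*(-10 + y))
r = 0 (r = -(-4)*(-4 + 4) = -(-4)*0 = -4*0 = 0)
(J(10)*(-1*(-57)))*r = ((2*10*(-10 + 10))*(-1*(-57)))*0 = ((2*10*0)*57)*0 = (0*57)*0 = 0*0 = 0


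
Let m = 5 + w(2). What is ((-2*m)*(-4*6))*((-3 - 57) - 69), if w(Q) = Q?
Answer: -43344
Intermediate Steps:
m = 7 (m = 5 + 2 = 7)
((-2*m)*(-4*6))*((-3 - 57) - 69) = ((-2*7)*(-4*6))*((-3 - 57) - 69) = (-14*(-24))*(-60 - 69) = 336*(-129) = -43344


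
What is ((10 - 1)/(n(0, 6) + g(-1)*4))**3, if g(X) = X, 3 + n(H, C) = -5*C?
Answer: -729/50653 ≈ -0.014392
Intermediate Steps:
n(H, C) = -3 - 5*C
((10 - 1)/(n(0, 6) + g(-1)*4))**3 = ((10 - 1)/((-3 - 5*6) - 1*4))**3 = (9/((-3 - 30) - 4))**3 = (9/(-33 - 4))**3 = (9/(-37))**3 = (9*(-1/37))**3 = (-9/37)**3 = -729/50653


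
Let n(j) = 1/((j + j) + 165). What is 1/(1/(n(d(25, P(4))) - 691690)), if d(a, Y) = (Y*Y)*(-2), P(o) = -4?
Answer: -69860689/101 ≈ -6.9169e+5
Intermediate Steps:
d(a, Y) = -2*Y**2 (d(a, Y) = Y**2*(-2) = -2*Y**2)
n(j) = 1/(165 + 2*j) (n(j) = 1/(2*j + 165) = 1/(165 + 2*j))
1/(1/(n(d(25, P(4))) - 691690)) = 1/(1/(1/(165 + 2*(-2*(-4)**2)) - 691690)) = 1/(1/(1/(165 + 2*(-2*16)) - 691690)) = 1/(1/(1/(165 + 2*(-32)) - 691690)) = 1/(1/(1/(165 - 64) - 691690)) = 1/(1/(1/101 - 691690)) = 1/(1/(-69860689/101)) = 1/(-101/69860689) = -69860689/101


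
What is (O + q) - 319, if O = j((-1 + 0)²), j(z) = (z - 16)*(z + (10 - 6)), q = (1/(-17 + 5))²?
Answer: -56735/144 ≈ -393.99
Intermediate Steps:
q = 1/144 (q = (1/(-12))² = (-1/12)² = 1/144 ≈ 0.0069444)
j(z) = (-16 + z)*(4 + z) (j(z) = (-16 + z)*(z + 4) = (-16 + z)*(4 + z))
O = -75 (O = -64 + ((-1 + 0)²)² - 12*(-1 + 0)² = -64 + ((-1)²)² - 12*(-1)² = -64 + 1² - 12*1 = -64 + 1 - 12 = -75)
(O + q) - 319 = (-75 + 1/144) - 319 = -10799/144 - 319 = -56735/144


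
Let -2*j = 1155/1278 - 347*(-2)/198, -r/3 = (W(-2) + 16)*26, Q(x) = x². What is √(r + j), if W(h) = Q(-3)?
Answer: I*√42867667799/4686 ≈ 44.184*I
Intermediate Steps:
W(h) = 9 (W(h) = (-3)² = 9)
r = -1950 (r = -3*(9 + 16)*26 = -75*26 = -3*650 = -1950)
j = -61979/28116 (j = -(1155/1278 - 347*(-2)/198)/2 = -(1155*(1/1278) + 694*(1/198))/2 = -(385/426 + 347/99)/2 = -½*61979/14058 = -61979/28116 ≈ -2.2044)
√(r + j) = √(-1950 - 61979/28116) = √(-54888179/28116) = I*√42867667799/4686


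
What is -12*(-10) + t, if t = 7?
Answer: 127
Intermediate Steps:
-12*(-10) + t = -12*(-10) + 7 = 120 + 7 = 127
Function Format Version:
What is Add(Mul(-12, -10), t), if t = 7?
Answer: 127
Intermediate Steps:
Add(Mul(-12, -10), t) = Add(Mul(-12, -10), 7) = Add(120, 7) = 127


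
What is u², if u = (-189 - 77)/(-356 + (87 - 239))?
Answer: 17689/64516 ≈ 0.27418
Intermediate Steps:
u = 133/254 (u = -266/(-356 - 152) = -266/(-508) = -266*(-1/508) = 133/254 ≈ 0.52362)
u² = (133/254)² = 17689/64516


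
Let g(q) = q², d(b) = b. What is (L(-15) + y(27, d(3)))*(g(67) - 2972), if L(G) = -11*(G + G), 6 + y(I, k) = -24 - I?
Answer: 414141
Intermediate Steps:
y(I, k) = -30 - I (y(I, k) = -6 + (-24 - I) = -30 - I)
L(G) = -22*G
(L(-15) + y(27, d(3)))*(g(67) - 2972) = (-22*(-15) + (-30 - 1*27))*(67² - 2972) = (330 + (-30 - 27))*(4489 - 2972) = (330 - 57)*1517 = 273*1517 = 414141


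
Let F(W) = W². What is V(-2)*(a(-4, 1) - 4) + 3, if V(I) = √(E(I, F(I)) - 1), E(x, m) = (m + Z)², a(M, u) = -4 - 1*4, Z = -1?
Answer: 3 - 24*√2 ≈ -30.941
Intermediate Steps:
a(M, u) = -8 (a(M, u) = -4 - 4 = -8)
E(x, m) = (-1 + m)² (E(x, m) = (m - 1)² = (-1 + m)²)
V(I) = √(-1 + (-1 + I²)²) (V(I) = √((-1 + I²)² - 1) = √(-1 + (-1 + I²)²))
V(-2)*(a(-4, 1) - 4) + 3 = √(-1 + (-1 + (-2)²)²)*(-8 - 4) + 3 = √(-1 + (-1 + 4)²)*(-12) + 3 = √(-1 + 3²)*(-12) + 3 = √(-1 + 9)*(-12) + 3 = √8*(-12) + 3 = (2*√2)*(-12) + 3 = -24*√2 + 3 = 3 - 24*√2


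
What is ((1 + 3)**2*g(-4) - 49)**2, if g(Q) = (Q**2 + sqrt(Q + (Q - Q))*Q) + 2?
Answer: 40737 - 61184*I ≈ 40737.0 - 61184.0*I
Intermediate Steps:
g(Q) = 2 + Q**2 + Q**(3/2) (g(Q) = (Q**2 + sqrt(Q + 0)*Q) + 2 = (Q**2 + sqrt(Q)*Q) + 2 = (Q**2 + Q**(3/2)) + 2 = 2 + Q**2 + Q**(3/2))
((1 + 3)**2*g(-4) - 49)**2 = ((1 + 3)**2*(2 + (-4)**2 + (-4)**(3/2)) - 49)**2 = (4**2*(2 + 16 - 8*I) - 49)**2 = (16*(18 - 8*I) - 49)**2 = ((288 - 128*I) - 49)**2 = (239 - 128*I)**2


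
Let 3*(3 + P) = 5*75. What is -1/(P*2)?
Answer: -1/244 ≈ -0.0040984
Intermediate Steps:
P = 122 (P = -3 + (5*75)/3 = -3 + (⅓)*375 = -3 + 125 = 122)
-1/(P*2) = -1/(122*2) = -1/244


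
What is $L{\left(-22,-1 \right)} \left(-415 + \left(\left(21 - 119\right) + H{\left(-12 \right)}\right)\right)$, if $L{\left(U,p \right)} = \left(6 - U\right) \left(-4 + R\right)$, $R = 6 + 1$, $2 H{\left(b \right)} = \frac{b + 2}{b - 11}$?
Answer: $- \frac{990696}{23} \approx -43074.0$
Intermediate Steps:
$H{\left(b \right)} = \frac{2 + b}{2 \left(-11 + b\right)}$ ($H{\left(b \right)} = \frac{\left(b + 2\right) \frac{1}{b - 11}}{2} = \frac{\left(2 + b\right) \frac{1}{-11 + b}}{2} = \frac{\frac{1}{-11 + b} \left(2 + b\right)}{2} = \frac{2 + b}{2 \left(-11 + b\right)}$)
$R = 7$
$L{\left(U,p \right)} = 18 - 3 U$ ($L{\left(U,p \right)} = \left(6 - U\right) \left(-4 + 7\right) = \left(6 - U\right) 3 = 18 - 3 U$)
$L{\left(-22,-1 \right)} \left(-415 + \left(\left(21 - 119\right) + H{\left(-12 \right)}\right)\right) = \left(18 - -66\right) \left(-415 + \left(\left(21 - 119\right) + \frac{2 - 12}{2 \left(-11 - 12\right)}\right)\right) = \left(18 + 66\right) \left(-415 - \left(98 - \frac{1}{2} \frac{1}{-23} \left(-10\right)\right)\right) = 84 \left(-415 - \left(98 + \frac{1}{46} \left(-10\right)\right)\right) = 84 \left(-415 + \left(-98 + \frac{5}{23}\right)\right) = 84 \left(-415 - \frac{2249}{23}\right) = 84 \left(- \frac{11794}{23}\right) = - \frac{990696}{23}$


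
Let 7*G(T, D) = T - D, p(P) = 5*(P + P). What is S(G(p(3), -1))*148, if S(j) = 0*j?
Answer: 0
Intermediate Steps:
p(P) = 10*P (p(P) = 5*(2*P) = 10*P)
G(T, D) = -D/7 + T/7 (G(T, D) = (T - D)/7 = -D/7 + T/7)
S(j) = 0
S(G(p(3), -1))*148 = 0*148 = 0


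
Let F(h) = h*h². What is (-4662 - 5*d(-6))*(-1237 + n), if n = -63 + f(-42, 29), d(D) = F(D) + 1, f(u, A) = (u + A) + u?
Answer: 4860385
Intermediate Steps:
F(h) = h³
f(u, A) = A + 2*u (f(u, A) = (A + u) + u = A + 2*u)
d(D) = 1 + D³ (d(D) = D³ + 1 = 1 + D³)
n = -118 (n = -63 + (29 + 2*(-42)) = -63 + (29 - 84) = -63 - 55 = -118)
(-4662 - 5*d(-6))*(-1237 + n) = (-4662 - 5*(1 + (-6)³))*(-1237 - 118) = (-4662 - 5*(1 - 216))*(-1355) = (-4662 - 5*(-215))*(-1355) = (-4662 + 1075)*(-1355) = -3587*(-1355) = 4860385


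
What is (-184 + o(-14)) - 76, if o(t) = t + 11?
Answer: -263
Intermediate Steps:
o(t) = 11 + t
(-184 + o(-14)) - 76 = (-184 + (11 - 14)) - 76 = (-184 - 3) - 76 = -187 - 76 = -263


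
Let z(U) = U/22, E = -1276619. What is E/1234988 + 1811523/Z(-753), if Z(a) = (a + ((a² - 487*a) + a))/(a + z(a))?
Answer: -6436322603717/4204516646 ≈ -1530.8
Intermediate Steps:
z(U) = U/22 (z(U) = U*(1/22) = U/22)
Z(a) = 22*(a² - 485*a)/(23*a) (Z(a) = (a + ((a² - 487*a) + a))/(a + a/22) = (a + (a² - 486*a))/((23*a/22)) = (a² - 485*a)*(22/(23*a)) = 22*(a² - 485*a)/(23*a))
E/1234988 + 1811523/Z(-753) = -1276619/1234988 + 1811523/(-10670/23 + (22/23)*(-753)) = -1276619*1/1234988 + 1811523/(-10670/23 - 16566/23) = -1276619/1234988 + 1811523/(-27236/23) = -1276619/1234988 + 1811523*(-23/27236) = -1276619/1234988 - 41665029/27236 = -6436322603717/4204516646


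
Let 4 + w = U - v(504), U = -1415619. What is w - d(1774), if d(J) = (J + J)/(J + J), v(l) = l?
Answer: -1416128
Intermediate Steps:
d(J) = 1 (d(J) = (2*J)/((2*J)) = (2*J)*(1/(2*J)) = 1)
w = -1416127 (w = -4 + (-1415619 - 1*504) = -4 + (-1415619 - 504) = -4 - 1416123 = -1416127)
w - d(1774) = -1416127 - 1*1 = -1416127 - 1 = -1416128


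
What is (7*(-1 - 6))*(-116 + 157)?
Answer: -2009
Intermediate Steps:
(7*(-1 - 6))*(-116 + 157) = (7*(-7))*41 = -49*41 = -2009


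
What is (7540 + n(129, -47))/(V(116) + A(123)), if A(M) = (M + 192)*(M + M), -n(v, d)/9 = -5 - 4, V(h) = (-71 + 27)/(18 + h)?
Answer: 510607/5191808 ≈ 0.098349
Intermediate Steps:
V(h) = -44/(18 + h)
n(v, d) = 81 (n(v, d) = -9*(-5 - 4) = -9*(-9) = 81)
A(M) = 2*M*(192 + M) (A(M) = (192 + M)*(2*M) = 2*M*(192 + M))
(7540 + n(129, -47))/(V(116) + A(123)) = (7540 + 81)/(-44/(18 + 116) + 2*123*(192 + 123)) = 7621/(-44/134 + 2*123*315) = 7621/(-44*1/134 + 77490) = 7621/(-22/67 + 77490) = 7621/(5191808/67) = 7621*(67/5191808) = 510607/5191808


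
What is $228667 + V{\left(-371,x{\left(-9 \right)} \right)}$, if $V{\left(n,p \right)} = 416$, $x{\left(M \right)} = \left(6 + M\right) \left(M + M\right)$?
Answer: $229083$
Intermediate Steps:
$x{\left(M \right)} = 2 M \left(6 + M\right)$ ($x{\left(M \right)} = \left(6 + M\right) 2 M = 2 M \left(6 + M\right)$)
$228667 + V{\left(-371,x{\left(-9 \right)} \right)} = 228667 + 416 = 229083$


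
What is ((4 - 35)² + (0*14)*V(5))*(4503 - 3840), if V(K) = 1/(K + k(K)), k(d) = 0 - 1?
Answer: 637143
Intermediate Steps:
k(d) = -1
V(K) = 1/(-1 + K) (V(K) = 1/(K - 1) = 1/(-1 + K))
((4 - 35)² + (0*14)*V(5))*(4503 - 3840) = ((4 - 35)² + (0*14)/(-1 + 5))*(4503 - 3840) = ((-31)² + 0/4)*663 = (961 + 0*(¼))*663 = (961 + 0)*663 = 961*663 = 637143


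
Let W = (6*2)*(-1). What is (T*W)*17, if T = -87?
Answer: 17748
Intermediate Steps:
W = -12 (W = 12*(-1) = -12)
(T*W)*17 = -87*(-12)*17 = 1044*17 = 17748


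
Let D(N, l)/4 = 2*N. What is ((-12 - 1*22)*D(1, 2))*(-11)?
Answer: 2992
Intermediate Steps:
D(N, l) = 8*N (D(N, l) = 4*(2*N) = 8*N)
((-12 - 1*22)*D(1, 2))*(-11) = ((-12 - 1*22)*(8*1))*(-11) = ((-12 - 22)*8)*(-11) = -34*8*(-11) = -272*(-11) = 2992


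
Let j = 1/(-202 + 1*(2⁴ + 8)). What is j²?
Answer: 1/31684 ≈ 3.1562e-5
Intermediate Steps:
j = -1/178 (j = 1/(-202 + 1*(16 + 8)) = 1/(-202 + 1*24) = 1/(-202 + 24) = 1/(-178) = -1/178 ≈ -0.0056180)
j² = (-1/178)² = 1/31684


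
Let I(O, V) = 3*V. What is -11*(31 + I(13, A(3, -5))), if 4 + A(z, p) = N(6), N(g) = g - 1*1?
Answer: -374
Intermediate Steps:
N(g) = -1 + g (N(g) = g - 1 = -1 + g)
A(z, p) = 1 (A(z, p) = -4 + (-1 + 6) = -4 + 5 = 1)
-11*(31 + I(13, A(3, -5))) = -11*(31 + 3*1) = -11*(31 + 3) = -11*34 = -374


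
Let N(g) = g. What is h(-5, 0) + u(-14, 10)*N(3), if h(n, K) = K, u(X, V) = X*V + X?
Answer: -462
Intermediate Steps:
u(X, V) = X + V*X (u(X, V) = V*X + X = X + V*X)
h(-5, 0) + u(-14, 10)*N(3) = 0 - 14*(1 + 10)*3 = 0 - 14*11*3 = 0 - 154*3 = 0 - 462 = -462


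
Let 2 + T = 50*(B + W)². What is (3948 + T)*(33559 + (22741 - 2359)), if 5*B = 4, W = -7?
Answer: 316525788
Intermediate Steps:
B = ⅘ (B = (⅕)*4 = ⅘ ≈ 0.80000)
T = 1920 (T = -2 + 50*(⅘ - 7)² = -2 + 50*(-31/5)² = -2 + 50*(961/25) = -2 + 1922 = 1920)
(3948 + T)*(33559 + (22741 - 2359)) = (3948 + 1920)*(33559 + (22741 - 2359)) = 5868*(33559 + 20382) = 5868*53941 = 316525788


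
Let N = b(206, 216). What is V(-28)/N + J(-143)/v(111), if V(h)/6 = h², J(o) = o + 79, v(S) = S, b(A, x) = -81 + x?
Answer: 57056/1665 ≈ 34.268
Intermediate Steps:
N = 135 (N = -81 + 216 = 135)
J(o) = 79 + o
V(h) = 6*h²
V(-28)/N + J(-143)/v(111) = (6*(-28)²)/135 + (79 - 143)/111 = (6*784)*(1/135) - 64*1/111 = 4704*(1/135) - 64/111 = 1568/45 - 64/111 = 57056/1665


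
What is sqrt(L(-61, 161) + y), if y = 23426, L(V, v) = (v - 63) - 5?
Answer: sqrt(23519) ≈ 153.36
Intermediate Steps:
L(V, v) = -68 + v (L(V, v) = (-63 + v) - 5 = -68 + v)
sqrt(L(-61, 161) + y) = sqrt((-68 + 161) + 23426) = sqrt(93 + 23426) = sqrt(23519)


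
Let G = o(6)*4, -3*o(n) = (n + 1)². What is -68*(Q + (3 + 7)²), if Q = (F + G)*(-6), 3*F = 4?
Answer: -32912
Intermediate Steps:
F = 4/3 (F = (⅓)*4 = 4/3 ≈ 1.3333)
o(n) = -(1 + n)²/3 (o(n) = -(n + 1)²/3 = -(1 + n)²/3)
G = -196/3 (G = -(1 + 6)²/3*4 = -⅓*7²*4 = -⅓*49*4 = -49/3*4 = -196/3 ≈ -65.333)
Q = 384 (Q = (4/3 - 196/3)*(-6) = -64*(-6) = 384)
-68*(Q + (3 + 7)²) = -68*(384 + (3 + 7)²) = -68*(384 + 10²) = -68*(384 + 100) = -68*484 = -32912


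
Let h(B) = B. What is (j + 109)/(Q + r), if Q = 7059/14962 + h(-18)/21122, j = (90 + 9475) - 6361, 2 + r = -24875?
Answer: -523499328466/3930831951673 ≈ -0.13318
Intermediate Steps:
r = -24877 (r = -2 - 24875 = -24877)
j = 3204 (j = 9565 - 6361 = 3204)
Q = 74415441/158013682 (Q = 7059/14962 - 18/21122 = 7059*(1/14962) - 18*1/21122 = 7059/14962 - 9/10561 = 74415441/158013682 ≈ 0.47094)
(j + 109)/(Q + r) = (3204 + 109)/(74415441/158013682 - 24877) = 3313/(-3930831951673/158013682) = 3313*(-158013682/3930831951673) = -523499328466/3930831951673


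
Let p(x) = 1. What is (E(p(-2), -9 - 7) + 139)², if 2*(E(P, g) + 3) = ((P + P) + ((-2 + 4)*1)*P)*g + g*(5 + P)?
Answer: 3136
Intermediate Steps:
E(P, g) = -3 + g*(5 + P)/2 + 2*P*g (E(P, g) = -3 + (((P + P) + ((-2 + 4)*1)*P)*g + g*(5 + P))/2 = -3 + ((2*P + (2*1)*P)*g + g*(5 + P))/2 = -3 + ((2*P + 2*P)*g + g*(5 + P))/2 = -3 + ((4*P)*g + g*(5 + P))/2 = -3 + (4*P*g + g*(5 + P))/2 = -3 + (g*(5 + P) + 4*P*g)/2 = -3 + (g*(5 + P)/2 + 2*P*g) = -3 + g*(5 + P)/2 + 2*P*g)
(E(p(-2), -9 - 7) + 139)² = ((-3 + 5*(-9 - 7)/2 + (5/2)*1*(-9 - 7)) + 139)² = ((-3 + (5/2)*(-16) + (5/2)*1*(-16)) + 139)² = ((-3 - 40 - 40) + 139)² = (-83 + 139)² = 56² = 3136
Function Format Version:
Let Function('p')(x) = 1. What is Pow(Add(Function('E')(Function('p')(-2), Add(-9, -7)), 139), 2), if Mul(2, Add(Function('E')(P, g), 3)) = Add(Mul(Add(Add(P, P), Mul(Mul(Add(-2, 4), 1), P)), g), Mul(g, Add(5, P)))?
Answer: 3136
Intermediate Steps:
Function('E')(P, g) = Add(-3, Mul(Rational(1, 2), g, Add(5, P)), Mul(2, P, g)) (Function('E')(P, g) = Add(-3, Mul(Rational(1, 2), Add(Mul(Add(Add(P, P), Mul(Mul(Add(-2, 4), 1), P)), g), Mul(g, Add(5, P))))) = Add(-3, Mul(Rational(1, 2), Add(Mul(Add(Mul(2, P), Mul(Mul(2, 1), P)), g), Mul(g, Add(5, P))))) = Add(-3, Mul(Rational(1, 2), Add(Mul(Add(Mul(2, P), Mul(2, P)), g), Mul(g, Add(5, P))))) = Add(-3, Mul(Rational(1, 2), Add(Mul(Mul(4, P), g), Mul(g, Add(5, P))))) = Add(-3, Mul(Rational(1, 2), Add(Mul(4, P, g), Mul(g, Add(5, P))))) = Add(-3, Mul(Rational(1, 2), Add(Mul(g, Add(5, P)), Mul(4, P, g)))) = Add(-3, Add(Mul(Rational(1, 2), g, Add(5, P)), Mul(2, P, g))) = Add(-3, Mul(Rational(1, 2), g, Add(5, P)), Mul(2, P, g)))
Pow(Add(Function('E')(Function('p')(-2), Add(-9, -7)), 139), 2) = Pow(Add(Add(-3, Mul(Rational(5, 2), Add(-9, -7)), Mul(Rational(5, 2), 1, Add(-9, -7))), 139), 2) = Pow(Add(Add(-3, Mul(Rational(5, 2), -16), Mul(Rational(5, 2), 1, -16)), 139), 2) = Pow(Add(Add(-3, -40, -40), 139), 2) = Pow(Add(-83, 139), 2) = Pow(56, 2) = 3136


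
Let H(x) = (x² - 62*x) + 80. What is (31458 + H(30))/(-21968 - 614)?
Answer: -15289/11291 ≈ -1.3541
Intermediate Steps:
H(x) = 80 + x² - 62*x
(31458 + H(30))/(-21968 - 614) = (31458 + (80 + 30² - 62*30))/(-21968 - 614) = (31458 + (80 + 900 - 1860))/(-22582) = (31458 - 880)*(-1/22582) = 30578*(-1/22582) = -15289/11291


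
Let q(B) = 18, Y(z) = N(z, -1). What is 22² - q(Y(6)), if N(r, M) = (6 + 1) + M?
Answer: 466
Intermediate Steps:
N(r, M) = 7 + M
Y(z) = 6 (Y(z) = 7 - 1 = 6)
22² - q(Y(6)) = 22² - 1*18 = 484 - 18 = 466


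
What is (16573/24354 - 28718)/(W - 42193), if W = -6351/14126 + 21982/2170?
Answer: 109379785175605/160669676749527 ≈ 0.68077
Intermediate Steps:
W = 3027919/312790 (W = -6351*1/14126 + 21982*(1/2170) = -6351/14126 + 10991/1085 = 3027919/312790 ≈ 9.6804)
(16573/24354 - 28718)/(W - 42193) = (16573/24354 - 28718)/(3027919/312790 - 42193) = (16573*(1/24354) - 28718)/(-13194520551/312790) = (16573/24354 - 28718)*(-312790/13194520551) = -699381599/24354*(-312790/13194520551) = 109379785175605/160669676749527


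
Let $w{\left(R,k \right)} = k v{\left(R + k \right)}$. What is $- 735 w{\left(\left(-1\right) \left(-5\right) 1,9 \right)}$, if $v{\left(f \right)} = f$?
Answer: $-92610$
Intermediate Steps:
$w{\left(R,k \right)} = k \left(R + k\right)$
$- 735 w{\left(\left(-1\right) \left(-5\right) 1,9 \right)} = - 735 \cdot 9 \left(\left(-1\right) \left(-5\right) 1 + 9\right) = - 735 \cdot 9 \left(5 \cdot 1 + 9\right) = - 735 \cdot 9 \left(5 + 9\right) = - 735 \cdot 9 \cdot 14 = \left(-735\right) 126 = -92610$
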